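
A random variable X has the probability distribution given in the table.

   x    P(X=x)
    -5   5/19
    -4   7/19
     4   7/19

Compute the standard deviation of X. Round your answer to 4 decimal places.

E[X] = -25/19, E[X²] = 349/19
Var(X) = E[X²] − (E[X])² = 349/19 − 625/361 = 6006/361
SD(X) = √(6006/361) ≈ 4.0789

4.0789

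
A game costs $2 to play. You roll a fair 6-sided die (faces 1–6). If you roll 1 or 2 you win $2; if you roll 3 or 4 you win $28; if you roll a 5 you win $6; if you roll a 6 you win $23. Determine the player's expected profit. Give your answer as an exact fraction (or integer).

E[payout] = (1/3)·2 + (1/6)·6 + (1/6)·23 + (1/3)·28 = 89/6
Expected profit = 89/6 − 2 = 77/6

77/6 dollars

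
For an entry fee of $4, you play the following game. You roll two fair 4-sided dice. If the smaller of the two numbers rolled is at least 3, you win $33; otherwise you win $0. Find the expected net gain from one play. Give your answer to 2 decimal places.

$4.25

E[payout] = (3/4)·0 + (1/4)·33 = 33/4
Expected profit = 33/4 − 4 = 17/4 ≈ $4.25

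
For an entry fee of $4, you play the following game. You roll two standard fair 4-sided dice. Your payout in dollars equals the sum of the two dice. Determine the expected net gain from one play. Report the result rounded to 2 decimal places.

$1.00

Distribution of the sum of the two dice: 2 w.p. 1/16, 3 w.p. 1/8, 4 w.p. 3/16, 5 w.p. 1/4, 6 w.p. 3/16, 7 w.p. 1/8, …
E[payout] = (1/16)·2 + (1/8)·3 + (3/16)·4 + (1/4)·5 + (3/16)·6 + (1/8)·7 + (1/16)·8 = 5
Expected profit = 5 − 4 = 1 ≈ $1.00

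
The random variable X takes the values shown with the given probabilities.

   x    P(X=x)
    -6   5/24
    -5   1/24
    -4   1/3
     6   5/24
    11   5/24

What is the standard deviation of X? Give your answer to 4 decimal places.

E[X] = 3/4, E[X²] = 559/12
Var(X) = E[X²] − (E[X])² = 559/12 − 9/16 = 2209/48
SD(X) = √(2209/48) ≈ 6.7839

6.7839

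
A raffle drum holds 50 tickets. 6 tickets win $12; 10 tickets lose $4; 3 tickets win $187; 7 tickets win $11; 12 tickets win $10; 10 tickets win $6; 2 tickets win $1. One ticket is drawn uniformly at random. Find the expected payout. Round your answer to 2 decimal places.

$17.04

E[payout] = (6/50)·12 + (10/50)·(-4) + (3/50)·187 + (7/50)·11 + (12/50)·10 + (10/50)·6 + (2/50)·1 = 426/25
≈ $17.04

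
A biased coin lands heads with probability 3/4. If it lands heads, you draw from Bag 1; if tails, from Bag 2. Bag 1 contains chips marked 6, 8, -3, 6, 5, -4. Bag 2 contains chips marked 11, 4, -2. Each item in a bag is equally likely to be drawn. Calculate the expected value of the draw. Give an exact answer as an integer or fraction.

E[X | Bag 1] = (6 + 8 − 3 + 6 + 5 − 4)/6 = 3
E[X | Bag 2] = (11 + 4 − 2)/3 = 13/3
E[X] = (3/4)·3 + (1/4)·13/3 = 10/3

10/3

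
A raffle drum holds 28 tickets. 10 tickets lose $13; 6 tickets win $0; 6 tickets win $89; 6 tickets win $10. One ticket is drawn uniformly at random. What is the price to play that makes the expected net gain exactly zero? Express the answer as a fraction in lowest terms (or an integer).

116/7 dollars

E[payout] = (10/28)·(-13) + (6/28)·0 + (6/28)·89 + (6/28)·10 = 116/7
Fair fee = E[payout] = 116/7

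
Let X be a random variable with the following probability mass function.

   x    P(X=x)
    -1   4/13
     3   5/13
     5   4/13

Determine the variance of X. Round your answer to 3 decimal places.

5.775

E[X] = (4/13)·(-1) + (5/13)·3 + (4/13)·5 = 31/13
E[X²] = (4/13)·1 + (5/13)·9 + (4/13)·25 = 149/13
Var(X) = 149/13 − (31/13)² = 976/169 ≈ 5.775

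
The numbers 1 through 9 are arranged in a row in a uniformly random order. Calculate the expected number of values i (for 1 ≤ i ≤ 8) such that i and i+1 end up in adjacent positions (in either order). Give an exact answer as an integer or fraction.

For each i ∈ {1,…,8}, let Xᵢ = 1 if i and i+1 are adjacent. P(Xᵢ=1) = 2·(9−1)!/9! = 2/9.
By linearity, E[ΣXᵢ] = (8)·(2/9) = 16/9.

16/9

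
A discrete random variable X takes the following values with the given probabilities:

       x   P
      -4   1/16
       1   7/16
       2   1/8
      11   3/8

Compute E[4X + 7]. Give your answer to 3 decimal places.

E[4x+7] = (1/16)·(-9) + (7/16)·11 + (1/8)·15 + (3/8)·51
     = 101/4 ≈ 25.250

25.250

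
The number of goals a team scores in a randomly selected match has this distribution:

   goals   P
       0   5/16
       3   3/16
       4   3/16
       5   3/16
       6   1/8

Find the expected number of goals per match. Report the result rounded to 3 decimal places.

E[X] = (5/16)·0 + (3/16)·3 + (3/16)·4 + (3/16)·5 + (1/8)·6
     = 3 ≈ 3.000

3.000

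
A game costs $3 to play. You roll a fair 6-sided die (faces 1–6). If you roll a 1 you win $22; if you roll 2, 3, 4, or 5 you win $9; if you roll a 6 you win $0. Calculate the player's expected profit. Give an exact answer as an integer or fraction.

E[payout] = (1/6)·0 + (2/3)·9 + (1/6)·22 = 29/3
Expected profit = 29/3 − 3 = 20/3

20/3 dollars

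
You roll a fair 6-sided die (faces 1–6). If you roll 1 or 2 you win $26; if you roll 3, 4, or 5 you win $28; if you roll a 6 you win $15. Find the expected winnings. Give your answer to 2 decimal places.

E[payout] = (1/6)·15 + (1/3)·26 + (1/2)·28 = 151/6
≈ $25.17

$25.17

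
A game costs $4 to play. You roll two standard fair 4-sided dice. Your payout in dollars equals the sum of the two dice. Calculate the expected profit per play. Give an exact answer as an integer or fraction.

Distribution of the sum of the two dice: 2 w.p. 1/16, 3 w.p. 1/8, 4 w.p. 3/16, 5 w.p. 1/4, 6 w.p. 3/16, 7 w.p. 1/8, …
E[payout] = (1/16)·2 + (1/8)·3 + (3/16)·4 + (1/4)·5 + (3/16)·6 + (1/8)·7 + (1/16)·8 = 5
Expected profit = 5 − 4 = 1

$1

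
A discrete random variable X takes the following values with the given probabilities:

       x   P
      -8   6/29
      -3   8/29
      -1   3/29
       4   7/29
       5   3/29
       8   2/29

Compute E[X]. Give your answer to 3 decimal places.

-0.552

E[X] = (6/29)·(-8) + (8/29)·(-3) + (3/29)·(-1) + (7/29)·4 + (3/29)·5 + (2/29)·8
     = -16/29 ≈ -0.552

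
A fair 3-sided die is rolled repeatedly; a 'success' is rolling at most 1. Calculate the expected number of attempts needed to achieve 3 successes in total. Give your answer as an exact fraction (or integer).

9

By linearity (sum of 3 independent geometric waits), E[trials] = 3/p = 3/(1/3) = 9.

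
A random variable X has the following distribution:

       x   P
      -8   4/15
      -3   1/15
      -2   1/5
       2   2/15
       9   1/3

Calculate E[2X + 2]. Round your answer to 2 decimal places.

E[2x+2] = (4/15)·(-14) + (1/15)·(-4) + (1/5)·(-2) + (2/15)·6 + (1/3)·20
     = 46/15 ≈ 3.07

3.07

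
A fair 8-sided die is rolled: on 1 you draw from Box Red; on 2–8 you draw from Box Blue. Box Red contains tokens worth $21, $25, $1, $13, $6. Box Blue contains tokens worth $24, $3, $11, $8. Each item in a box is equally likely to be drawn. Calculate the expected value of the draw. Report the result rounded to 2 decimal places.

$11.71

E[X | Box Red] = (21 + 25 + 1 + 13 + 6)/5 = 66/5
E[X | Box Blue] = (24 + 3 + 11 + 8)/4 = 23/2
E[X] = (1/8)·66/5 + (7/8)·23/2 = 937/80 ≈ 11.71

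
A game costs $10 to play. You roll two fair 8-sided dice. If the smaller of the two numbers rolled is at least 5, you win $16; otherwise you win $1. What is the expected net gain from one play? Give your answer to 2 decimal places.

-$5.25

E[payout] = (3/4)·1 + (1/4)·16 = 19/4
Expected profit = 19/4 − 10 = -21/4 ≈ -$5.25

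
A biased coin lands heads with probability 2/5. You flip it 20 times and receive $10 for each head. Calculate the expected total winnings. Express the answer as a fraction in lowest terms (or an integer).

$80

E[#heads] = 20·2/5 = 8 (linearity over flips).
E[winnings] = 10·8 = 80.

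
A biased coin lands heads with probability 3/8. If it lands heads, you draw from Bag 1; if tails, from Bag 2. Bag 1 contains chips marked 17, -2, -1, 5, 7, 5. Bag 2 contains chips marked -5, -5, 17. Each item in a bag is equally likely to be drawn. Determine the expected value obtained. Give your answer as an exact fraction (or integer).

E[X | Bag 1] = (17 − 2 − 1 + 5 + 7 + 5)/6 = 31/6
E[X | Bag 2] = (-5 − 5 + 17)/3 = 7/3
E[X] = (3/8)·31/6 + (5/8)·7/3 = 163/48

163/48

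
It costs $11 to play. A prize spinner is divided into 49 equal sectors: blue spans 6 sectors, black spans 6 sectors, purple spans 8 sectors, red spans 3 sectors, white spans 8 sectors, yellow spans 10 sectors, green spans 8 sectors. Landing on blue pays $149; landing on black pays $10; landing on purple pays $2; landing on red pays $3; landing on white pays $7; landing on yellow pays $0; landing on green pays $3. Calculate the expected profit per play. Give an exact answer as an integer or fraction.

520/49 dollars

E[payout] = (6/49)·149 + (6/49)·10 + (8/49)·2 + (3/49)·3 + (8/49)·7 + (10/49)·0 + (8/49)·3 = 1059/49
Expected profit = 1059/49 − 11 = 520/49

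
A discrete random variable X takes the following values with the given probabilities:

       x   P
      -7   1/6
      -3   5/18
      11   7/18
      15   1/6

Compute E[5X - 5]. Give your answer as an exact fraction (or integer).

E[5x-5] = (1/6)·(-40) + (5/18)·(-20) + (7/18)·50 + (1/6)·70
     = 170/9

170/9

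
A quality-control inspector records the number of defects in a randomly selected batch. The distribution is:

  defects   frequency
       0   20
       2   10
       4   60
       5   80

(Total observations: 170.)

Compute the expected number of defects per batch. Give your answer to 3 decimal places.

3.882

Total = 170, so P(defects=0) = 20/170, etc.
E[X] = (2/17)·0 + (1/17)·2 + (6/17)·4 + (8/17)·5
     = 66/17 ≈ 3.882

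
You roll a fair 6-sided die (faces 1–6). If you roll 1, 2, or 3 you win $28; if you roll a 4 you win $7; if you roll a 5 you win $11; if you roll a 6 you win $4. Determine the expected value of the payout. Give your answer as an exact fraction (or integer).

E[payout] = (1/6)·4 + (1/6)·7 + (1/6)·11 + (1/2)·28 = 53/3

53/3 dollars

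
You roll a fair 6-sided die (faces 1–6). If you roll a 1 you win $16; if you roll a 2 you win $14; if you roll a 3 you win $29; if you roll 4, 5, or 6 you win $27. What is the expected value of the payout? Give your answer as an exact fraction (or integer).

E[payout] = (1/6)·14 + (1/6)·16 + (1/2)·27 + (1/6)·29 = 70/3

70/3 dollars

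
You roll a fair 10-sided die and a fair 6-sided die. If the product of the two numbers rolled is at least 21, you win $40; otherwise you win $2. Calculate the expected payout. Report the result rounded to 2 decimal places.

E[payout] = (19/30)·2 + (11/30)·40 = 239/15
≈ $15.93

$15.93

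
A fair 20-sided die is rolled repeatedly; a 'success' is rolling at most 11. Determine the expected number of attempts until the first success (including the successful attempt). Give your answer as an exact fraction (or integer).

20/11

For a geometric distribution, E[trials] = 1/p = 1/(11/20) = 20/11.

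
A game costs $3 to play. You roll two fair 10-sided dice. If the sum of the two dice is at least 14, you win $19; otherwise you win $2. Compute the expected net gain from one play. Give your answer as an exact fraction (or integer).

E[payout] = (18/25)·2 + (7/25)·19 = 169/25
Expected profit = 169/25 − 3 = 94/25

94/25 dollars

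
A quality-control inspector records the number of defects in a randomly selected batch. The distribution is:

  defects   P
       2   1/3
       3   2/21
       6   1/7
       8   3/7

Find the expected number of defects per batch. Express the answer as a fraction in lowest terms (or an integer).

E[X] = (1/3)·2 + (2/21)·3 + (1/7)·6 + (3/7)·8
     = 110/21

110/21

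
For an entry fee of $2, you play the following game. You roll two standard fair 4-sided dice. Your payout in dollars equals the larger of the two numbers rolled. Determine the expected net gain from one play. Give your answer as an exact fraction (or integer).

9/8 dollars

Distribution of the larger of the two numbers rolled: 1 w.p. 1/16, 2 w.p. 3/16, 3 w.p. 5/16, 4 w.p. 7/16
E[payout] = (1/16)·1 + (3/16)·2 + (5/16)·3 + (7/16)·4 = 25/8
Expected profit = 25/8 − 2 = 9/8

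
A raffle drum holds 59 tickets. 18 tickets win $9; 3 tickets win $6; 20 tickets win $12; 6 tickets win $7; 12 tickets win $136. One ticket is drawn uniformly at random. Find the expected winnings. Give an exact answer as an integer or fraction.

2094/59 dollars

E[payout] = (18/59)·9 + (3/59)·6 + (20/59)·12 + (6/59)·7 + (12/59)·136 = 2094/59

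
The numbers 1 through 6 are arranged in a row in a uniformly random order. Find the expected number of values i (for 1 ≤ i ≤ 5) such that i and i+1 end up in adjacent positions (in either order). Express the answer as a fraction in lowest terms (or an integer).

5/3

For each i ∈ {1,…,5}, let Xᵢ = 1 if i and i+1 are adjacent. P(Xᵢ=1) = 2·(6−1)!/6! = 2/6.
By linearity, E[ΣXᵢ] = (5)·(2/6) = 5/3.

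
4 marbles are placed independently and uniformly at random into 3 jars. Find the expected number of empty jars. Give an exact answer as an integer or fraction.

Let Xⱼ=1 if jar j is empty. P(Xⱼ=1) = ((3-1)/3)^4 = 16/81.
By linearity, E[#empty] = 3·16/81 = 16/27.

16/27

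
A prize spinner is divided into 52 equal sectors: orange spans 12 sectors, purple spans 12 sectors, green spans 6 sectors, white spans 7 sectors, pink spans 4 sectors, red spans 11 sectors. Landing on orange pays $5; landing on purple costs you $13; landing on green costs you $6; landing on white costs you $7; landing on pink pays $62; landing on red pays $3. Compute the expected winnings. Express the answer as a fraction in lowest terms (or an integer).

25/13 dollars

E[payout] = (12/52)·5 + (12/52)·(-13) + (6/52)·(-6) + (7/52)·(-7) + (4/52)·62 + (11/52)·3 = 25/13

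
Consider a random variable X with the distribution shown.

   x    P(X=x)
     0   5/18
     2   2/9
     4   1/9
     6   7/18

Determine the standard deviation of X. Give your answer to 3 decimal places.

E[X] = 29/9, E[X²] = 50/3
Var(X) = E[X²] − (E[X])² = 50/3 − 841/81 = 509/81
SD(X) = √(509/81) ≈ 2.507

2.507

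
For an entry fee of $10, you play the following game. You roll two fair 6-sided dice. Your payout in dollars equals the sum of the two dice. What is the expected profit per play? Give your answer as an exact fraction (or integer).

-$3

Distribution of the sum of the two dice: 2 w.p. 1/36, 3 w.p. 1/18, 4 w.p. 1/12, 5 w.p. 1/9, 6 w.p. 5/36, 7 w.p. 1/6, …
E[payout] = (1/36)·2 + (1/18)·3 + (1/12)·4 + (1/9)·5 + (5/36)·6 + (1/6)·7 + (5/36)·8 + (1/9)·9 + (1/12)·10 + (1/18)·11 + (1/36)·12 = 7
Expected profit = 7 − 10 = -3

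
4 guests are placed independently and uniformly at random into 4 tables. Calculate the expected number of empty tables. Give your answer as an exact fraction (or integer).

81/64

Let Xⱼ=1 if table j is empty. P(Xⱼ=1) = ((4-1)/4)^4 = 81/256.
By linearity, E[#empty] = 4·81/256 = 81/64.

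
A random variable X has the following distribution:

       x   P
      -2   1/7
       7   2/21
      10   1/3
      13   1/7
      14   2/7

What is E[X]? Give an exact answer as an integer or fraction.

67/7

E[X] = (1/7)·(-2) + (2/21)·7 + (1/3)·10 + (1/7)·13 + (2/7)·14
     = 67/7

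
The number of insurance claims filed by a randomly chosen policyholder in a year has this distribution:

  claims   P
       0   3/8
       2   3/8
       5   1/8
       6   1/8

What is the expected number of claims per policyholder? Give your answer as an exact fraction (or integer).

E[X] = (3/8)·0 + (3/8)·2 + (1/8)·5 + (1/8)·6
     = 17/8

17/8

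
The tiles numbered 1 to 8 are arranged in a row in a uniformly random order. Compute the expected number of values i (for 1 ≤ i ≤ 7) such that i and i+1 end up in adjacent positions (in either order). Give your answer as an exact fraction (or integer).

For each i ∈ {1,…,7}, let Xᵢ = 1 if i and i+1 are adjacent. P(Xᵢ=1) = 2·(8−1)!/8! = 2/8.
By linearity, E[ΣXᵢ] = (7)·(2/8) = 7/4.

7/4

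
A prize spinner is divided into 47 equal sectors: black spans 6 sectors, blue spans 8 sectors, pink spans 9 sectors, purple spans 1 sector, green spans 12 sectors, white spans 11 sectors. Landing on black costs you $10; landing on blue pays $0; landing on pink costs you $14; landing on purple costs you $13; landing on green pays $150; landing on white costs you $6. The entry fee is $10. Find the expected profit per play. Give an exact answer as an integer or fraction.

1065/47 dollars

E[payout] = (6/47)·(-10) + (8/47)·0 + (9/47)·(-14) + (1/47)·(-13) + (12/47)·150 + (11/47)·(-6) = 1535/47
Expected profit = 1535/47 − 10 = 1065/47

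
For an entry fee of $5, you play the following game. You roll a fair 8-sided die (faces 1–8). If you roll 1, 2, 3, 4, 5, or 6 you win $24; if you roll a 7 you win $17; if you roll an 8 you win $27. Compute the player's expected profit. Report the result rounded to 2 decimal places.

$18.50

E[payout] = (1/8)·17 + (3/4)·24 + (1/8)·27 = 47/2
Expected profit = 47/2 − 5 = 37/2 ≈ $18.50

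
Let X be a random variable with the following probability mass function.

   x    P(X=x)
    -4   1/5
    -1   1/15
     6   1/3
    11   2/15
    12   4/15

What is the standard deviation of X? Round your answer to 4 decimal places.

6.0133

E[X] = 29/5, E[X²] = 349/5
Var(X) = E[X²] − (E[X])² = 349/5 − 841/25 = 904/25
SD(X) = √(904/25) ≈ 6.0133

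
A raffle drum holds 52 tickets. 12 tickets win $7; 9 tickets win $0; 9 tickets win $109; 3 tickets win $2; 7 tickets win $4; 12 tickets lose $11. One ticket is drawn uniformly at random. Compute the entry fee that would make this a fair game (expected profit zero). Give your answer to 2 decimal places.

E[payout] = (12/52)·7 + (9/52)·0 + (9/52)·109 + (3/52)·2 + (7/52)·4 + (12/52)·(-11) = 967/52
Fair fee = E[payout] = 967/52 ≈ $18.60

$18.60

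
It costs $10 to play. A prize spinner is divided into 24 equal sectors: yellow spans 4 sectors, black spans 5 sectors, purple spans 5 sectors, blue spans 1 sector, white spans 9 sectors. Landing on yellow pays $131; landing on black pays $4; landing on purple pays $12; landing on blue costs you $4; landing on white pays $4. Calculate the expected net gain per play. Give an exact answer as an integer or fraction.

33/2 dollars

E[payout] = (4/24)·131 + (5/24)·4 + (5/24)·12 + (1/24)·(-4) + (9/24)·4 = 53/2
Expected profit = 53/2 − 10 = 33/2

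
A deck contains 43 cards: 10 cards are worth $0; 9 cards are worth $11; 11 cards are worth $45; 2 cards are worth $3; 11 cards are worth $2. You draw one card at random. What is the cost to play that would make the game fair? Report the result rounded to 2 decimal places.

$14.47

E[payout] = (10/43)·0 + (9/43)·11 + (11/43)·45 + (2/43)·3 + (11/43)·2 = 622/43
Fair fee = E[payout] = 622/43 ≈ $14.47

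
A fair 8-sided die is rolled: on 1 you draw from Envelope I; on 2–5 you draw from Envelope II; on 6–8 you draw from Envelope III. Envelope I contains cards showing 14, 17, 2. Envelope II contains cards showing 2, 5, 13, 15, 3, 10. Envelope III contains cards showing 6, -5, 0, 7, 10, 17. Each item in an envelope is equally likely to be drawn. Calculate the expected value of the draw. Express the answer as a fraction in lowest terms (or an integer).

E[X | Envelope I] = (14 + 17 + 2)/3 = 11
E[X | Envelope II] = (2 + 5 + 13 + 15 + 3 + 10)/6 = 8
E[X | Envelope III] = (6 − 5 + 0 + 7 + 10 + 17)/6 = 35/6
E[X] = (1/8)·11 + (1/2)·8 + (3/8)·35/6 = 121/16

121/16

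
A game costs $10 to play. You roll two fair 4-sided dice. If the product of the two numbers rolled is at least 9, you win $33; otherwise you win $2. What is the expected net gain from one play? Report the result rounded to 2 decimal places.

-$0.25

E[payout] = (3/4)·2 + (1/4)·33 = 39/4
Expected profit = 39/4 − 10 = -1/4 ≈ -$0.25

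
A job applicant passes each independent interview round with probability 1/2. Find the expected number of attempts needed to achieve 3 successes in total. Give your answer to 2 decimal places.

By linearity (sum of 3 independent geometric waits), E[trials] = 3/p = 3/(1/2) = 6.
≈ 6.00

6.00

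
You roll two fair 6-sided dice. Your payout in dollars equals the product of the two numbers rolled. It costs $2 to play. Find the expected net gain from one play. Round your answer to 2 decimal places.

Distribution of the product of the two numbers rolled: 1 w.p. 1/36, 2 w.p. 1/18, 3 w.p. 1/18, 4 w.p. 1/12, 5 w.p. 1/18, 6 w.p. 1/9, …
E[payout] = (1/36)·1 + (1/18)·2 + (1/18)·3 + (1/12)·4 + (1/18)·5 + (1/9)·6 + (1/18)·8 + (1/36)·9 + (1/18)·10 + (1/9)·12 + (1/18)·15 + (1/36)·16 + (1/18)·18 + (1/18)·20 + (1/18)·24 + (1/36)·25 + (1/18)·30 + (1/36)·36 = 49/4
Expected profit = 49/4 − 2 = 41/4 ≈ $10.25

$10.25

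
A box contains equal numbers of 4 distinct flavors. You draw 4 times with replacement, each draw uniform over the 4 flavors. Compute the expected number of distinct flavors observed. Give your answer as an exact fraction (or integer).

Let Xⱼ=1 if type j appears at least once. P(Xⱼ=1) = 1 − ((4−1)/4)^4 = 175/256.
E[#distinct] = 4·175/256 = 175/64.

175/64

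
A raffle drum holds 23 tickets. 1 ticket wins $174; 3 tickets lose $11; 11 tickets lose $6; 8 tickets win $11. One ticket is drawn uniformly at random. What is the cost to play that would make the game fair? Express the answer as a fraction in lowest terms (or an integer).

E[payout] = (1/23)·174 + (3/23)·(-11) + (11/23)·(-6) + (8/23)·11 = 163/23
Fair fee = E[payout] = 163/23

163/23 dollars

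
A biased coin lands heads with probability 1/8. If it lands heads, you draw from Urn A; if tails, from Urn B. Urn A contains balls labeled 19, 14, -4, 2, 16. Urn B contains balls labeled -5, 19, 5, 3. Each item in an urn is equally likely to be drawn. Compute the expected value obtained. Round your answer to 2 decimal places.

E[X | Urn A] = (19 + 14 − 4 + 2 + 16)/5 = 47/5
E[X | Urn B] = (-5 + 19 + 5 + 3)/4 = 11/2
E[X] = (1/8)·47/5 + (7/8)·11/2 = 479/80 ≈ 5.99

5.99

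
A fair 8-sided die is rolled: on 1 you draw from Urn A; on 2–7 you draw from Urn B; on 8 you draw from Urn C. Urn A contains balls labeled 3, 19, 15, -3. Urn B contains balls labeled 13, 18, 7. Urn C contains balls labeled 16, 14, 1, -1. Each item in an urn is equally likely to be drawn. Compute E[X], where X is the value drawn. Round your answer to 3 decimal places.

11.500

E[X | Urn A] = (3 + 19 + 15 − 3)/4 = 17/2
E[X | Urn B] = (13 + 18 + 7)/3 = 38/3
E[X | Urn C] = (16 + 14 + 1 − 1)/4 = 15/2
E[X] = (1/8)·17/2 + (3/4)·38/3 + (1/8)·15/2 = 23/2 ≈ 11.500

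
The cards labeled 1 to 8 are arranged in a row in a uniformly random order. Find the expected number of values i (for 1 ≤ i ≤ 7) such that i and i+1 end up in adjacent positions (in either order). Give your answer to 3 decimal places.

1.750

For each i ∈ {1,…,7}, let Xᵢ = 1 if i and i+1 are adjacent. P(Xᵢ=1) = 2·(8−1)!/8! = 2/8.
By linearity, E[ΣXᵢ] = (7)·(2/8) = 7/4.
≈ 1.750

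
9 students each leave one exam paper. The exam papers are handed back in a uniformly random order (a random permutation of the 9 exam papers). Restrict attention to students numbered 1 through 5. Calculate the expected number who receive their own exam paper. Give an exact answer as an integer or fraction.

5/9

Let Xᵢ = 1 if person i gets their own exam paper. For each i, P(Xᵢ=1) = 1/9.
By linearity of expectation, E[X₁+…+X_5] = 5·(1/9) = 5/9.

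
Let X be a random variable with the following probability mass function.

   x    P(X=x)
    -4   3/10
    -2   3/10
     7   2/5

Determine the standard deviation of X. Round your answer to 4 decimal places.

E[X] = 1, E[X²] = 128/5
Var(X) = E[X²] − (E[X])² = 128/5 − 1 = 123/5
SD(X) = √(123/5) ≈ 4.9598

4.9598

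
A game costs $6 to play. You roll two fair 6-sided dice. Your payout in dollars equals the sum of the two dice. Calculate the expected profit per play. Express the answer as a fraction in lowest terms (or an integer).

Distribution of the sum of the two dice: 2 w.p. 1/36, 3 w.p. 1/18, 4 w.p. 1/12, 5 w.p. 1/9, 6 w.p. 5/36, 7 w.p. 1/6, …
E[payout] = (1/36)·2 + (1/18)·3 + (1/12)·4 + (1/9)·5 + (5/36)·6 + (1/6)·7 + (5/36)·8 + (1/9)·9 + (1/12)·10 + (1/18)·11 + (1/36)·12 = 7
Expected profit = 7 − 6 = 1

$1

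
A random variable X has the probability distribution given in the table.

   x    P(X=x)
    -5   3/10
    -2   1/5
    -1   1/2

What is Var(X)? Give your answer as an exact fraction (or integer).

E[X] = (3/10)·(-5) + (1/5)·(-2) + (1/2)·(-1) = -12/5
E[X²] = (3/10)·25 + (1/5)·4 + (1/2)·1 = 44/5
Var(X) = 44/5 − (-12/5)² = 76/25

76/25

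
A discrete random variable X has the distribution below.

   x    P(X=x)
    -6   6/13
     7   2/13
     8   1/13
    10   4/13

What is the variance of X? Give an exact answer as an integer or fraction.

E[X] = (6/13)·(-6) + (2/13)·7 + (1/13)·8 + (4/13)·10 = 2
E[X²] = (6/13)·36 + (2/13)·49 + (1/13)·64 + (4/13)·100 = 778/13
Var(X) = 778/13 − (2)² = 726/13

726/13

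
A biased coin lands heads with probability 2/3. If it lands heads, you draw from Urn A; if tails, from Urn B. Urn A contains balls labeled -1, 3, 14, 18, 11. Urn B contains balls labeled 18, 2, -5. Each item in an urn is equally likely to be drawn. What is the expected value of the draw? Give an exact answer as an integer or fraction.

23/3

E[X | Urn A] = (-1 + 3 + 14 + 18 + 11)/5 = 9
E[X | Urn B] = (18 + 2 − 5)/3 = 5
E[X] = (2/3)·9 + (1/3)·5 = 23/3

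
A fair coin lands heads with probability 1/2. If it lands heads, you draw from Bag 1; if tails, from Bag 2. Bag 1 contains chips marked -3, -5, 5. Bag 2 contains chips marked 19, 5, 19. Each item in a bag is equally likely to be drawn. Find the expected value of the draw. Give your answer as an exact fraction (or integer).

E[X | Bag 1] = (-3 − 5 + 5)/3 = -1
E[X | Bag 2] = (19 + 5 + 19)/3 = 43/3
E[X] = (1/2)·(-1) + (1/2)·43/3 = 20/3

20/3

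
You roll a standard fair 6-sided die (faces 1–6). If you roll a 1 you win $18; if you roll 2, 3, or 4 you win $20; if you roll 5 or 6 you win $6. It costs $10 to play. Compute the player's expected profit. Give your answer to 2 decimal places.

$5.00

E[payout] = (1/3)·6 + (1/6)·18 + (1/2)·20 = 15
Expected profit = 15 − 10 = 5 ≈ $5.00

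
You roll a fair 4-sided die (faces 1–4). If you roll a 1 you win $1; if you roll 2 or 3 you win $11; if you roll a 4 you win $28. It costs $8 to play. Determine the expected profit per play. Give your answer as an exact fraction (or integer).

E[payout] = (1/4)·1 + (1/2)·11 + (1/4)·28 = 51/4
Expected profit = 51/4 − 8 = 19/4

19/4 dollars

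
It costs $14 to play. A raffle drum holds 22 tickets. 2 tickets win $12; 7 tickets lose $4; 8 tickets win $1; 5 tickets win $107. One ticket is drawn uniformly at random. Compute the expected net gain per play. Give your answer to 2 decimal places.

E[payout] = (2/22)·12 + (7/22)·(-4) + (8/22)·1 + (5/22)·107 = 49/2
Expected profit = 49/2 − 14 = 21/2 ≈ $10.50

$10.50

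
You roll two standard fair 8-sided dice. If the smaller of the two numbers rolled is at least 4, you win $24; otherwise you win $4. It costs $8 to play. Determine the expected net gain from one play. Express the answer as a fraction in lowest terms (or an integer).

61/16 dollars

E[payout] = (39/64)·4 + (25/64)·24 = 189/16
Expected profit = 189/16 − 8 = 61/16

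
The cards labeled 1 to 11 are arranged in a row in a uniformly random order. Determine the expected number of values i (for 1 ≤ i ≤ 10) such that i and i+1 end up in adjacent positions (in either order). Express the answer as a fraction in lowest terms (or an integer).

For each i ∈ {1,…,10}, let Xᵢ = 1 if i and i+1 are adjacent. P(Xᵢ=1) = 2·(11−1)!/11! = 2/11.
By linearity, E[ΣXᵢ] = (10)·(2/11) = 20/11.

20/11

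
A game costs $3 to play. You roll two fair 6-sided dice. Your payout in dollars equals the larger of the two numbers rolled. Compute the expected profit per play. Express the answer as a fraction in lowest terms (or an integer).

53/36 dollars

Distribution of the larger of the two numbers rolled: 1 w.p. 1/36, 2 w.p. 1/12, 3 w.p. 5/36, 4 w.p. 7/36, 5 w.p. 1/4, 6 w.p. 11/36
E[payout] = (1/36)·1 + (1/12)·2 + (5/36)·3 + (7/36)·4 + (1/4)·5 + (11/36)·6 = 161/36
Expected profit = 161/36 − 3 = 53/36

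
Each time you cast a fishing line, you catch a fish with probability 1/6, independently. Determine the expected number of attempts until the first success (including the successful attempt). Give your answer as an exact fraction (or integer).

For a geometric distribution, E[trials] = 1/p = 1/(1/6) = 6.

6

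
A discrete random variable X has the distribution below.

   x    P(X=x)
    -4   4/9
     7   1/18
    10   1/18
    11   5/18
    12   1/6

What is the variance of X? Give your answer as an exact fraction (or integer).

4469/81

E[X] = (4/9)·(-4) + (1/18)·7 + (1/18)·10 + (5/18)·11 + (1/6)·12 = 38/9
E[X²] = (4/9)·16 + (1/18)·49 + (1/18)·100 + (5/18)·121 + (1/6)·144 = 73
Var(X) = 73 − (38/9)² = 4469/81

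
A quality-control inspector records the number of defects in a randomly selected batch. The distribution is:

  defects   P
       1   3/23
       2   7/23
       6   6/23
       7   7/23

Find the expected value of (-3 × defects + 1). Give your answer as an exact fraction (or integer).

-283/23

E[-3x+1] = (3/23)·(-2) + (7/23)·(-5) + (6/23)·(-17) + (7/23)·(-20)
     = -283/23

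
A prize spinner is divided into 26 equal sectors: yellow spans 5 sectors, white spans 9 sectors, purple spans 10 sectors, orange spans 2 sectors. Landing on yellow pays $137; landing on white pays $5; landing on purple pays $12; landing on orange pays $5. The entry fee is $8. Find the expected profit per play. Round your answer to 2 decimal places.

$25.08

E[payout] = (5/26)·137 + (9/26)·5 + (10/26)·12 + (2/26)·5 = 430/13
Expected profit = 430/13 − 8 = 326/13 ≈ $25.08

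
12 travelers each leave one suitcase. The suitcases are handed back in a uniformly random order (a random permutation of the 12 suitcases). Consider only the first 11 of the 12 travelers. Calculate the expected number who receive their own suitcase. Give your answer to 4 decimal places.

Let Xᵢ = 1 if person i gets their own suitcase. For each i, P(Xᵢ=1) = 1/12.
By linearity of expectation, E[X₁+…+X_11] = 11·(1/12) = 11/12.
≈ 0.9167

0.9167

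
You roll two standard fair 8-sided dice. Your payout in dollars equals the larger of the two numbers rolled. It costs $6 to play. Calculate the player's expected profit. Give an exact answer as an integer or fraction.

-3/16 dollars

Distribution of the larger of the two numbers rolled: 1 w.p. 1/64, 2 w.p. 3/64, 3 w.p. 5/64, 4 w.p. 7/64, 5 w.p. 9/64, 6 w.p. 11/64, …
E[payout] = (1/64)·1 + (3/64)·2 + (5/64)·3 + (7/64)·4 + (9/64)·5 + (11/64)·6 + (13/64)·7 + (15/64)·8 = 93/16
Expected profit = 93/16 − 6 = -3/16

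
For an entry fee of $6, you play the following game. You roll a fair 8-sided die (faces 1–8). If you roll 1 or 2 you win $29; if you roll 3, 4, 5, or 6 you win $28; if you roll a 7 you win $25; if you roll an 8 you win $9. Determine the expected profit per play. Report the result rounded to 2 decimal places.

E[payout] = (1/8)·9 + (1/8)·25 + (1/2)·28 + (1/4)·29 = 51/2
Expected profit = 51/2 − 6 = 39/2 ≈ $19.50

$19.50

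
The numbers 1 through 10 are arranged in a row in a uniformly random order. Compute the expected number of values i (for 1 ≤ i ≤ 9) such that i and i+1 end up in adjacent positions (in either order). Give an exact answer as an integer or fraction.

For each i ∈ {1,…,9}, let Xᵢ = 1 if i and i+1 are adjacent. P(Xᵢ=1) = 2·(10−1)!/10! = 2/10.
By linearity, E[ΣXᵢ] = (9)·(2/10) = 9/5.

9/5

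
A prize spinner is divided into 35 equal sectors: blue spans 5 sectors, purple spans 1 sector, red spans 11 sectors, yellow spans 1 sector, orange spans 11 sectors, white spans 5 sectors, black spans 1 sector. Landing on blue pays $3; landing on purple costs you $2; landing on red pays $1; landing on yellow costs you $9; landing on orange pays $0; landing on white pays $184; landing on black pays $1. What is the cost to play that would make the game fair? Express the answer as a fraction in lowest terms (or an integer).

936/35 dollars

E[payout] = (5/35)·3 + (1/35)·(-2) + (11/35)·1 + (1/35)·(-9) + (11/35)·0 + (5/35)·184 + (1/35)·1 = 936/35
Fair fee = E[payout] = 936/35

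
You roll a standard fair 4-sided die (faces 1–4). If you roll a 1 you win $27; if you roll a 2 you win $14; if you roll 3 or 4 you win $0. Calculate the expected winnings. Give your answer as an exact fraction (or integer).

E[payout] = (1/2)·0 + (1/4)·14 + (1/4)·27 = 41/4

41/4 dollars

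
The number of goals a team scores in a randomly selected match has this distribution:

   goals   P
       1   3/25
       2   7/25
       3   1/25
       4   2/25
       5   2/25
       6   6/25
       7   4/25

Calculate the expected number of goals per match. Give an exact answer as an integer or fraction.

102/25

E[X] = (3/25)·1 + (7/25)·2 + (1/25)·3 + (2/25)·4 + (2/25)·5 + (6/25)·6 + (4/25)·7
     = 102/25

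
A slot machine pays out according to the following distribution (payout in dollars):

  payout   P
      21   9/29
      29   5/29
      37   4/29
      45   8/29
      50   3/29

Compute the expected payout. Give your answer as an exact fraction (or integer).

E[X] = (9/29)·21 + (5/29)·29 + (4/29)·37 + (8/29)·45 + (3/29)·50
     = 992/29

992/29 dollars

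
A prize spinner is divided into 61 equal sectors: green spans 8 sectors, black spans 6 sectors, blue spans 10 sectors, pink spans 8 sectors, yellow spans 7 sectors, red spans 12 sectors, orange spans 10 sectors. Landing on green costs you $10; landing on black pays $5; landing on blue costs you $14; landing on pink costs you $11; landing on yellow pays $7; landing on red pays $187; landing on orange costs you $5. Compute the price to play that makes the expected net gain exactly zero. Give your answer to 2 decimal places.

E[payout] = (8/61)·(-10) + (6/61)·5 + (10/61)·(-14) + (8/61)·(-11) + (7/61)·7 + (12/61)·187 + (10/61)·(-5) = 1965/61
Fair fee = E[payout] = 1965/61 ≈ $32.21

$32.21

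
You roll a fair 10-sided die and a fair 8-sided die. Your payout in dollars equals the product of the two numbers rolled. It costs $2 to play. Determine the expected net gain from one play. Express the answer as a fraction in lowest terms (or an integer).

91/4 dollars

Distribution of the product of the two numbers rolled: 1 w.p. 1/80, 2 w.p. 1/40, 3 w.p. 1/40, 4 w.p. 3/80, 5 w.p. 1/40, 6 w.p. 1/20, …
E[payout] = (1/80)·1 + (1/40)·2 + (1/40)·3 + (3/80)·4 + (1/40)·5 + (1/20)·6 + (1/40)·7 + (1/20)·8 + (1/40)·9 + (3/80)·10 + (1/20)·12 + (1/40)·14 + (1/40)·15 + (3/80)·16 + (3/80)·18 + (3/80)·20 + (1/40)·21 + (1/20)·24 + (1/80)·25 + (1/80)·27 + (1/40)·28 + (3/80)·30 + (1/40)·32 + (1/40)·35 + (1/40)·36 + (3/80)·40 + (1/40)·42 + (1/80)·45 + (1/40)·48 + (1/80)·49 + (1/80)·50 + (1/80)·54 + (1/40)·56 + (1/80)·60 + (1/80)·63 + (1/80)·64 + (1/80)·70 + (1/80)·72 + (1/80)·80 = 99/4
Expected profit = 99/4 − 2 = 91/4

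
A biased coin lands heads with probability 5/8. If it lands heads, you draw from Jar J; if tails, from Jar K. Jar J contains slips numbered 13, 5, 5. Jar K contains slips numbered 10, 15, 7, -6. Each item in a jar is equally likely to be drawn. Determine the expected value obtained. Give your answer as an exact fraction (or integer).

347/48

E[X | Jar J] = (13 + 5 + 5)/3 = 23/3
E[X | Jar K] = (10 + 15 + 7 − 6)/4 = 13/2
E[X] = (5/8)·23/3 + (3/8)·13/2 = 347/48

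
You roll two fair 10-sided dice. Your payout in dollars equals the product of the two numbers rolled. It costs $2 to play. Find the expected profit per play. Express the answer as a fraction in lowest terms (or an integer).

Distribution of the product of the two numbers rolled: 1 w.p. 1/100, 2 w.p. 1/50, 3 w.p. 1/50, 4 w.p. 3/100, 5 w.p. 1/50, 6 w.p. 1/25, …
E[payout] = (1/100)·1 + (1/50)·2 + (1/50)·3 + (3/100)·4 + (1/50)·5 + (1/25)·6 + (1/50)·7 + (1/25)·8 + (3/100)·9 + (1/25)·10 + (1/25)·12 + (1/50)·14 + (1/50)·15 + (3/100)·16 + (1/25)·18 + (1/25)·20 + (1/50)·21 + (1/25)·24 + (1/100)·25 + (1/50)·27 + (1/50)·28 + (1/25)·30 + (1/50)·32 + (1/50)·35 + (3/100)·36 + (1/25)·40 + (1/50)·42 + (1/50)·45 + (1/50)·48 + (1/100)·49 + (1/50)·50 + (1/50)·54 + (1/50)·56 + (1/50)·60 + (1/50)·63 + (1/100)·64 + (1/50)·70 + (1/50)·72 + (1/50)·80 + (1/100)·81 + (1/50)·90 + (1/100)·100 = 121/4
Expected profit = 121/4 − 2 = 113/4

113/4 dollars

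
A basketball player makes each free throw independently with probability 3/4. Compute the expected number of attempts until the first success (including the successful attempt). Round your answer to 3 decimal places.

1.333

For a geometric distribution, E[trials] = 1/p = 1/(3/4) = 4/3.
≈ 1.333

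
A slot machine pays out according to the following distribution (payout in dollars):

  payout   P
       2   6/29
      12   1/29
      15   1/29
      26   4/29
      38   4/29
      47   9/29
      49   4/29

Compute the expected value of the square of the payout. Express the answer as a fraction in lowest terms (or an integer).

38358/29

E[X²] = (6/29)·4 + (1/29)·144 + (1/29)·225 + (4/29)·676 + (4/29)·1444 + (9/29)·2209 + (4/29)·2401
     = 38358/29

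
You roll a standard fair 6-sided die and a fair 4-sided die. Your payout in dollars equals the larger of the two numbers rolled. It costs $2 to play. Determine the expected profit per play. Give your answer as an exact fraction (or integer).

23/12 dollars

Distribution of the larger of the two numbers rolled: 1 w.p. 1/24, 2 w.p. 1/8, 3 w.p. 5/24, 4 w.p. 7/24, 5 w.p. 1/6, 6 w.p. 1/6
E[payout] = (1/24)·1 + (1/8)·2 + (5/24)·3 + (7/24)·4 + (1/6)·5 + (1/6)·6 = 47/12
Expected profit = 47/12 − 2 = 23/12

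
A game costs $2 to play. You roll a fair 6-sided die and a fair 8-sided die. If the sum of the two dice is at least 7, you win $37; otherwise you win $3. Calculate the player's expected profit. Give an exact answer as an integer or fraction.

E[payout] = (5/16)·3 + (11/16)·37 = 211/8
Expected profit = 211/8 − 2 = 195/8

195/8 dollars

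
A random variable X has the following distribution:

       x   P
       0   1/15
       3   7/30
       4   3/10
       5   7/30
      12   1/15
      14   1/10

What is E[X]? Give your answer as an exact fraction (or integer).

79/15

E[X] = (1/15)·0 + (7/30)·3 + (3/10)·4 + (7/30)·5 + (1/15)·12 + (1/10)·14
     = 79/15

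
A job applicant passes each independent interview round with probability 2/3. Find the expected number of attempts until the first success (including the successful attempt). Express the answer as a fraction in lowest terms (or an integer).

For a geometric distribution, E[trials] = 1/p = 1/(2/3) = 3/2.

3/2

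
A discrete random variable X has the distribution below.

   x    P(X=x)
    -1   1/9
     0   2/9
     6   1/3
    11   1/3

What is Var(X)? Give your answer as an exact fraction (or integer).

E[X] = (1/9)·(-1) + (2/9)·0 + (1/3)·6 + (1/3)·11 = 50/9
E[X²] = (1/9)·1 + (2/9)·0 + (1/3)·36 + (1/3)·121 = 472/9
Var(X) = 472/9 − (50/9)² = 1748/81

1748/81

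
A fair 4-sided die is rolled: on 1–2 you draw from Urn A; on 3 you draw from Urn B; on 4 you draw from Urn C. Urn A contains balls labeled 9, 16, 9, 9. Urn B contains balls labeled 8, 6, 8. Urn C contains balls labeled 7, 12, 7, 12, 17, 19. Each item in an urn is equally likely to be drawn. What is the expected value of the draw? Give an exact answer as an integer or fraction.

247/24

E[X | Urn A] = (9 + 16 + 9 + 9)/4 = 43/4
E[X | Urn B] = (8 + 6 + 8)/3 = 22/3
E[X | Urn C] = (7 + 12 + 7 + 12 + 17 + 19)/6 = 37/3
E[X] = (1/2)·43/4 + (1/4)·22/3 + (1/4)·37/3 = 247/24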